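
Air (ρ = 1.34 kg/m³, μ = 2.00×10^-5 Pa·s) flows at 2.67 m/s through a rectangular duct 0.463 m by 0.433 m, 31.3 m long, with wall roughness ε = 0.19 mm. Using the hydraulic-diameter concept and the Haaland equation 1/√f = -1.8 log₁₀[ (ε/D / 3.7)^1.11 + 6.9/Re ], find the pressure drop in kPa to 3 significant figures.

Hydraulic diameter D_h = 4A/P = 4·(0.463·0.433)/(2·(0.463+0.433)) = 0.8019/1.792 = 0.4475 m.
Re = ρVD_h/μ = 1.34·2.67·0.4475/2e-05 = 8.005e+04.
ε/D_h = 0.00019/0.4475 = 0.000425; Haaland gives 1/√f = -1.8 log₁₀[4.23e-05+8.62e-05] = 7.004, so f = 0.02038.
ΔP = f(L/D_h)(ρV²/2) = 0.02038·31.3/0.4475·4.776 = 6.81 Pa.
ΔP = 0.00681 kPa.

ΔP ≈ 0.00681 kPa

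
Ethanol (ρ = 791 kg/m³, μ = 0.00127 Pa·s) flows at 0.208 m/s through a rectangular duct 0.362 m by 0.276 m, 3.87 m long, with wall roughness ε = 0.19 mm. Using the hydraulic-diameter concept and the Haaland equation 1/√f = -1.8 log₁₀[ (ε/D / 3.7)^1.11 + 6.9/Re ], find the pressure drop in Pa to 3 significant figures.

ΔP ≈ 4.94 Pa

Hydraulic diameter D_h = 4A/P = 4·(0.362·0.276)/(2·(0.362+0.276)) = 0.3996/1.276 = 0.3132 m.
Re = ρVD_h/μ = 791·0.208·0.3132/0.00127 = 4.058e+04.
ε/D_h = 0.00019/0.3132 = 0.000607; Haaland gives 1/√f = -1.8 log₁₀[6.29e-05+0.00017] = 6.539, so f = 0.02339.
ΔP = f(L/D_h)(ρV²/2) = 0.02339·3.87/0.3132·17.11 = 4.945 Pa.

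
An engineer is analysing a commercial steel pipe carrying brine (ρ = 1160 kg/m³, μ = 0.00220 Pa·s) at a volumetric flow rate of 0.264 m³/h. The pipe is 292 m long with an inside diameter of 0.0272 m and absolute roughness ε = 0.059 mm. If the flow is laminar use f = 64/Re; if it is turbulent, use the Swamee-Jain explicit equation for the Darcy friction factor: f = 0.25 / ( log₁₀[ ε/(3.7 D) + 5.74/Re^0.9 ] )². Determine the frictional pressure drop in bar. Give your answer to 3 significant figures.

ΔP ≈ 0.0351 bar

Q = 0.264 m³/h = 0.264/3600 = 7.333e-05 m³/s.
Cross-sectional area A = πD²/4 = π(0.0272)²/4 = 0.0005811 m²; mean velocity V = Q/A = 7.333e-05/0.0005811 = 0.1262 m/s.
Reynolds number Re = ρVD/μ = 1160 · 0.1262 · 0.0272 / 0.0022 = 1810.
Re < 2300 → laminar flow, so f = 64/Re = 64/1810 = 0.03536 (the turbulent correlation is not needed).
Darcy-Weisbach: ΔP = f(L/D)(ρV²/2) = 0.03536·(292/0.0272)·(1160·0.1262²/2) = 0.03536·1.074e+04·9.238 = 3507 Pa.
ΔP = 3507 Pa = 0.0351 bar.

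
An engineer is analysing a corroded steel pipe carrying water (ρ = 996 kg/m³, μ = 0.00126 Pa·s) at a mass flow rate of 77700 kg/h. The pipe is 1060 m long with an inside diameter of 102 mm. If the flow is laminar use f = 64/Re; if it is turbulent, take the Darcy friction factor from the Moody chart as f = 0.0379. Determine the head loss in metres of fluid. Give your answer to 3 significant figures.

h_f ≈ 141 m

ṁ = 77700 kg/h = 77700/3600 = 21.58 kg/s.
A = πD²/4 = π(0.102)²/4 = 0.008171 m²; mean velocity V = ṁ/(ρA) = 21.58/(996 · 0.008171) = 2.652 m/s.
Reynolds number Re = ρVD/μ = 996 · 2.652 · 0.102 / 0.00126 = 2.138e+05.
Re > 4000 → turbulent; use the Moody-chart value f = 0.0379.
Darcy-Weisbach: ΔP = f(L/D)(ρV²/2) = 0.0379·(1060/0.102)·(996·2.652²/2) = 0.0379·1.039e+04·3502 = 1.379e+06 Pa.
Head loss h_f = ΔP/(ρg) = 1.379e+06/(996·9.81) = 141 m.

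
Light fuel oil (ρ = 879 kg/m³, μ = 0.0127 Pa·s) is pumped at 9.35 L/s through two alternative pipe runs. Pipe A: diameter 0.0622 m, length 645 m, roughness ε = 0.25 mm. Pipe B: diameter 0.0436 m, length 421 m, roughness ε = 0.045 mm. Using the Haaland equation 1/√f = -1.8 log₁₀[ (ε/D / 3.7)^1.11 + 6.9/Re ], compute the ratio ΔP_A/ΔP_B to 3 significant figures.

ΔP_A/ΔP_B ≈ 0.321

Pipe A: V = Q/A = 0.00935/0.003039 = 3.077 m/s; Re = 1.325e+04; ε/D = 0.00402; Haaland → f = 0.03462; ΔP_A = f(L/D)(ρV²/2) = 1.494e+06 Pa.
Pipe B: V = Q/A = 0.00935/0.001493 = 6.263 m/s; Re = 1.89e+04; ε/D = 0.00103; Haaland → f = 0.028; ΔP_B = f(L/D)(ρV²/2) = 4.66e+06 Pa.
ΔP_A/ΔP_B = 1.494e+06/4.66e+06 = 0.321.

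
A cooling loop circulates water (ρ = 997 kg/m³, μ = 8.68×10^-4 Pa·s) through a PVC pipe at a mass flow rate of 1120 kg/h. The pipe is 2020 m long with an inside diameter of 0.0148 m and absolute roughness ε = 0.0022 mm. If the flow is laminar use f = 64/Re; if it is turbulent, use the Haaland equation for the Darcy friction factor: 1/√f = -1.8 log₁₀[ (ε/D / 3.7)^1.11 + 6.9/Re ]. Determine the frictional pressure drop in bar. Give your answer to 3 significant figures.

ṁ = 1120 kg/h = 1120/3600 = 0.3111 kg/s.
A = πD²/4 = π(0.0148)²/4 = 0.000172 m²; mean velocity V = ṁ/(ρA) = 0.3111/(997 · 0.000172) = 1.814 m/s.
Reynolds number Re = ρVD/μ = 997 · 1.814 · 0.0148 / 0.000868 = 3.084e+04.
Re > 4000 → turbulent. Relative roughness ε/D = 2.2e-06/0.0148 = 0.000149. Haaland: 1/√f = -1.8 log₁₀[(0.000149/3.7)^1.11 + 6.9/3.084e+04] = -1.8 log₁₀[1.32e-05 + 0.000224] = 6.526, so f = 0.02348.
Darcy-Weisbach: ΔP = f(L/D)(ρV²/2) = 0.02348·(2020/0.0148)·(997·1.814²/2) = 0.02348·1.365e+05·1640 = 5.257e+06 Pa.
ΔP = 5.257e+06 Pa = 52.6 bar.

ΔP ≈ 52.6 bar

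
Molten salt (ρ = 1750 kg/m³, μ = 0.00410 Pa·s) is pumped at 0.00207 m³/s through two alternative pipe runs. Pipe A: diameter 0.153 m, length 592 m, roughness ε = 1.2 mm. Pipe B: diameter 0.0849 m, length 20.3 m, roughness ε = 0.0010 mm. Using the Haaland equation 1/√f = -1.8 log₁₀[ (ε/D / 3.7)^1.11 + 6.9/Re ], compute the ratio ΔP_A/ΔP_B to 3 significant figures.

ΔP_A/ΔP_B ≈ 2.28

Pipe A: V = Q/A = 0.00207/0.01839 = 0.1126 m/s; Re = 7353; ε/D = 0.00784; Haaland → f = 0.04247; ΔP_A = f(L/D)(ρV²/2) = 1823 Pa.
Pipe B: V = Q/A = 0.00207/0.005661 = 0.3656 m/s; Re = 1.325e+04; ε/D = 1.18e-05; Haaland → f = 0.02864; ΔP_B = f(L/D)(ρV²/2) = 801.2 Pa.
ΔP_A/ΔP_B = 1823/801.2 = 2.28.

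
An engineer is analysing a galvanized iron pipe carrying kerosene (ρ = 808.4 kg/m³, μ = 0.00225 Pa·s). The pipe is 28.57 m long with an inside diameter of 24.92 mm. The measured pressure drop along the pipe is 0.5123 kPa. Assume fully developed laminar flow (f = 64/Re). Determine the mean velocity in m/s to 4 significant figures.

For laminar flow, f = 64/Re with Re = ρVD/μ, so Darcy-Weisbach reduces to ΔP = 32μLV/D². Solving for V: V = ΔP·D²/(32μL) = 512.3·(0.02492)²/(32·0.00225·28.57) = 0.1547 m/s.
Check: Re = ρVD/μ = 808.4·0.1547·0.02492/0.00225 = 1385 < 2300, so the laminar assumption holds.

V ≈ 0.1547 m/s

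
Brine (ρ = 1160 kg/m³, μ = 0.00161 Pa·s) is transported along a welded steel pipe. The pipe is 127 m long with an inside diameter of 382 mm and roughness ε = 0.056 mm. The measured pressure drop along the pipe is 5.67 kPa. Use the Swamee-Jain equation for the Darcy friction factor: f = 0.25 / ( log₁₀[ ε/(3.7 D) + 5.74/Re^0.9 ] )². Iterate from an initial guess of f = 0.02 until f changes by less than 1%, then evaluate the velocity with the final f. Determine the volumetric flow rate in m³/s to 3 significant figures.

Q ≈ 0.158 m³/s

Rearranging Darcy-Weisbach: V = √(2·ΔP·D/(f·L·ρ)). With ε/D = 5.6e-05/0.382 = 0.000147, iterate starting from f = 0.02:
  f = 0.02 → V = √(2·5670·0.382/(0.02·127·1160)) = 1.213 m/s; Re = ρVD/μ = 3.337e+05; f → 0.01566
  f = 0.01566 → V = 1.37 m/s; Re = 3.772e+05; f → 0.01544
  f = 0.01544 → V = 1.38 m/s; Re = 3.799e+05; f → 0.01543
Converged (Δf/f < 1%). With the final f = 0.01543: V = √(2·5670·0.382/(0.01543·127·1160)) = 1.381 m/s.
Q = V·A = 1.381·(π/4·0.382²) = 0.1582 m³/s = 0.158 m³/s.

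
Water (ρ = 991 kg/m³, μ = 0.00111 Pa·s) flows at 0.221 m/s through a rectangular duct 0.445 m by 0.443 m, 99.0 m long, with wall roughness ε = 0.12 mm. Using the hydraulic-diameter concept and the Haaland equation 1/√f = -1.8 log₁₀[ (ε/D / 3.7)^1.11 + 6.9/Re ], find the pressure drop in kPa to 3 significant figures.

ΔP ≈ 0.105 kPa

Hydraulic diameter D_h = 4A/P = 4·(0.445·0.443)/(2·(0.445+0.443)) = 0.7885/1.776 = 0.444 m.
Re = ρVD_h/μ = 991·0.221·0.444/0.00111 = 8.76e+04.
ε/D_h = 0.00012/0.444 = 0.00027; Haaland gives 1/√f = -1.8 log₁₀[2.56e-05+7.88e-05] = 7.166, so f = 0.01947.
ΔP = f(L/D_h)(ρV²/2) = 0.01947·99/0.444·24.2 = 105.1 Pa.
ΔP = 0.105 kPa.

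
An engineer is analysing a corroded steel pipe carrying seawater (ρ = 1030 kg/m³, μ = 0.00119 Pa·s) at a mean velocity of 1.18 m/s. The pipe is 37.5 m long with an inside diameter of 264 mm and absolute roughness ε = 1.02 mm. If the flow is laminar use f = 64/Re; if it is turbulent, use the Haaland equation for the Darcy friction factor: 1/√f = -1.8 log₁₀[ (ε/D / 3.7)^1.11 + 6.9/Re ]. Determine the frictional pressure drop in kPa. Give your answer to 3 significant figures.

Reynolds number Re = ρVD/μ = 1030 · 1.18 · 0.264 / 0.00119 = 2.696e+05.
Re > 4000 → turbulent. Relative roughness ε/D = 0.00102/0.264 = 0.00386. Haaland: 1/√f = -1.8 log₁₀[(0.00386/3.7)^1.11 + 6.9/2.696e+05] = -1.8 log₁₀[0.000491 + 2.56e-05] = 5.917, so f = 0.02857.
Darcy-Weisbach: ΔP = f(L/D)(ρV²/2) = 0.02857·(37.5/0.264)·(1030·1.18²/2) = 0.02857·142·717.1 = 2910 Pa.
ΔP = 2910 Pa = 2.91 kPa.

ΔP ≈ 2.91 kPa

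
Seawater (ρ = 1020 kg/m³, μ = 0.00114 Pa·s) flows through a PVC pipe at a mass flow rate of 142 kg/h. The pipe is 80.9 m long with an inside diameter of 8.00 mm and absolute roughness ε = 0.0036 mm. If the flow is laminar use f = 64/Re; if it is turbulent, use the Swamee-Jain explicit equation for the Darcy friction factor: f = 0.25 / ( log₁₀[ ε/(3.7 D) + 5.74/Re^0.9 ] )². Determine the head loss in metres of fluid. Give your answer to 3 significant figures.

h_f ≈ 11.4 m

ṁ = 142 kg/h = 142/3600 = 0.03944 kg/s.
A = πD²/4 = π(0.008)²/4 = 5.027e-05 m²; mean velocity V = ṁ/(ρA) = 0.03944/(1020 · 5.027e-05) = 0.7693 m/s.
Reynolds number Re = ρVD/μ = 1020 · 0.7693 · 0.008 / 0.00114 = 5507.
Re > 4000 → turbulent. Relative roughness ε/D = 3.6e-06/0.008 = 0.00045. Swamee-Jain: f = 0.25/(log₁₀[0.00045/3.7 + 5.74/5507^0.9])² = 0.25/(log₁₀[0.000122 + 0.00247])² = 0.25/(-2.587)² = 0.03735.
Darcy-Weisbach: ΔP = f(L/D)(ρV²/2) = 0.03735·(80.9/0.008)·(1020·0.7693²/2) = 0.03735·1.011e+04·301.9 = 1.14e+05 Pa.
Head loss h_f = ΔP/(ρg) = 1.14e+05/(1020·9.81) = 11.4 m.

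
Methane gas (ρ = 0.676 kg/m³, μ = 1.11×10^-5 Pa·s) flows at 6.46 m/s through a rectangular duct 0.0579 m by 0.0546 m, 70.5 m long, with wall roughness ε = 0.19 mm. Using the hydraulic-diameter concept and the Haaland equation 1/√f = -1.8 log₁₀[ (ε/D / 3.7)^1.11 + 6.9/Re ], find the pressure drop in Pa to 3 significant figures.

ΔP ≈ 556 Pa

Hydraulic diameter D_h = 4A/P = 4·(0.0579·0.0546)/(2·(0.0579+0.0546)) = 0.01265/0.225 = 0.0562 m.
Re = ρVD_h/μ = 0.676·6.46·0.0562/1.11e-05 = 2.211e+04.
ε/D_h = 0.00019/0.0562 = 0.00338; Haaland gives 1/√f = -1.8 log₁₀[0.000423+0.000312] = 5.64, so f = 0.03143.
ΔP = f(L/D_h)(ρV²/2) = 0.03143·70.5/0.0562·14.11 = 556.2 Pa.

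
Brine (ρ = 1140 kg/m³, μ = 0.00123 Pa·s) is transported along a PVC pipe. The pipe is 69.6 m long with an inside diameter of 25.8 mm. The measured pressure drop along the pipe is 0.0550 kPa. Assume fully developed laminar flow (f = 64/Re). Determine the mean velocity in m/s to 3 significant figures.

For laminar flow, f = 64/Re with Re = ρVD/μ, so Darcy-Weisbach reduces to ΔP = 32μLV/D². Solving for V: V = ΔP·D²/(32μL) = 55·(0.0258)²/(32·0.00123·69.6) = 0.01336 m/s.
Check: Re = ρVD/μ = 1140·0.01336·0.0258/0.00123 = 319.6 < 2300, so the laminar assumption holds.

V ≈ 0.0134 m/s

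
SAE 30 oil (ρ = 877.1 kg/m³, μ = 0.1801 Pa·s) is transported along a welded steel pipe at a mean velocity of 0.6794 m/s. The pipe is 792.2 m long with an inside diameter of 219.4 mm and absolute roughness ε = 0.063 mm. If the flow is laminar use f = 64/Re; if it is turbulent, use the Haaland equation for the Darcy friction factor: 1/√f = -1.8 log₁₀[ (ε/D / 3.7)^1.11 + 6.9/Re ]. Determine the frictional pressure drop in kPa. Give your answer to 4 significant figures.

Reynolds number Re = ρVD/μ = 877.1 · 0.6794 · 0.2194 / 0.18 = 725.9.
Re < 2300 → laminar flow, so f = 64/Re = 64/725.9 = 0.08816 (the turbulent correlation is not needed).
Darcy-Weisbach: ΔP = f(L/D)(ρV²/2) = 0.08816·(792.2/0.2194)·(877.1·0.6794²/2) = 0.08816·3611·202.4 = 6.444e+04 Pa.
ΔP = 6.444e+04 Pa = 64.44 kPa.

ΔP ≈ 64.44 kPa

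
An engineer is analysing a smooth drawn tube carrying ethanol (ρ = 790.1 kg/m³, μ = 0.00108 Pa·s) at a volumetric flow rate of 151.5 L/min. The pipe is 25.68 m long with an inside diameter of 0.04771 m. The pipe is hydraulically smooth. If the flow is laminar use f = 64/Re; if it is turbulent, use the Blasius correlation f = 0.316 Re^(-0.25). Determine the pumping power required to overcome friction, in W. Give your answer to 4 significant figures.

P ≈ 22.71 W

Q = 151.5 L/min = 151.5/60000 = 0.002525 m³/s.
Cross-sectional area A = πD²/4 = π(0.04771)²/4 = 0.001788 m²; mean velocity V = Q/A = 0.002525/0.001788 = 1.412 m/s.
Reynolds number Re = ρVD/μ = 790.1 · 1.412 · 0.04771 / 0.00108 = 4.93e+04.
Re > 4000 → turbulent. Smooth-pipe (Blasius): f = 0.316 Re^(-0.25) = 0.316/(4.93e+04)^0.25 = 0.02121.
Darcy-Weisbach: ΔP = f(L/D)(ρV²/2) = 0.02121·(25.68/0.04771)·(790.1·1.412²/2) = 0.02121·538.3·788.1 = 8995 Pa.
Pumping power P = QΔP = 0.002525·8995 = 22.714 W = 22.71 W.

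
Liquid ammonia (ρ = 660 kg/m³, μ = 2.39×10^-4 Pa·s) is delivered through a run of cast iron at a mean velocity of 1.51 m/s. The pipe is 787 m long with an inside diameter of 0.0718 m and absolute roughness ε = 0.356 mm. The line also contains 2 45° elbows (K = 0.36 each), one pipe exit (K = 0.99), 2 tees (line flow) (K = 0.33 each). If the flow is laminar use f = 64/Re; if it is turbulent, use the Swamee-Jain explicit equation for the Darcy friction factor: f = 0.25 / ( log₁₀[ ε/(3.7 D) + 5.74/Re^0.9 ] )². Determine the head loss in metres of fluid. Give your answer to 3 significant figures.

h_f ≈ 39.4 m

Reynolds number Re = ρVD/μ = 660 · 1.51 · 0.0718 / 0.000239 = 2.994e+05.
Re > 4000 → turbulent. Relative roughness ε/D = 0.000356/0.0718 = 0.00496. Swamee-Jain: f = 0.25/(log₁₀[0.00496/3.7 + 5.74/2.994e+05^0.9])² = 0.25/(log₁₀[0.00134 + 6.77e-05])² = 0.25/(-2.851)² = 0.03075.
Total minor-loss coefficient ΣK = 2·0.36 + 1·0.99 + 2·0.33 = 2.37.
ΔP = [f·L/D + ΣK]·(ρV²/2) = [0.03075·787/0.0718 + 2.37]·(660·1.51²/2) = [337 + 2.37]·752.4 = 2.554e+05 Pa.
Head loss h_f = ΔP/(ρg) = 2.554e+05/(660·9.81) = 39.4 m.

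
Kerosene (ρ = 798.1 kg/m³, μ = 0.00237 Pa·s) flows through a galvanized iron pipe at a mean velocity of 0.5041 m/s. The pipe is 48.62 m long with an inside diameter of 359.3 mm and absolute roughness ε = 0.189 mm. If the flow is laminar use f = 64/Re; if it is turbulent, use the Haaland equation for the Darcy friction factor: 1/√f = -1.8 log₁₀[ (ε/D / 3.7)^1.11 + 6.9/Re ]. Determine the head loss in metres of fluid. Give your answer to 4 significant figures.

h_f ≈ 0.03790 m

Reynolds number Re = ρVD/μ = 798.1 · 0.5041 · 0.3593 / 0.00237 = 6.099e+04.
Re > 4000 → turbulent. Relative roughness ε/D = 0.000189/0.3593 = 0.000526. Haaland: 1/√f = -1.8 log₁₀[(0.000526/3.7)^1.11 + 6.9/6.099e+04] = -1.8 log₁₀[5.37e-05 + 0.000113] = 6.8, so f = 0.02163.
Darcy-Weisbach: ΔP = f(L/D)(ρV²/2) = 0.02163·(48.62/0.3593)·(798.1·0.5041²/2) = 0.02163·135.3·101.4 = 296.7 Pa.
Head loss h_f = ΔP/(ρg) = 296.7/(798.1·9.81) = 0.03790 m.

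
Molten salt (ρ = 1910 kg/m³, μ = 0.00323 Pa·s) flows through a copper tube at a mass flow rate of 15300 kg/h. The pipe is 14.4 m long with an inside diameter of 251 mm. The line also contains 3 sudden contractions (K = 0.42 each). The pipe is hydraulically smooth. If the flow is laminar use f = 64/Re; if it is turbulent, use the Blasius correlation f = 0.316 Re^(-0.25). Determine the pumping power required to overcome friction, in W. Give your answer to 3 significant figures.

P ≈ 0.0140 W

ṁ = 15300 kg/h = 15300/3600 = 4.25 kg/s.
A = πD²/4 = π(0.251)²/4 = 0.04948 m²; mean velocity V = ṁ/(ρA) = 4.25/(1910 · 0.04948) = 0.04497 m/s.
Reynolds number Re = ρVD/μ = 1910 · 0.04497 · 0.251 / 0.00323 = 6675.
Re > 4000 → turbulent. Smooth-pipe (Blasius): f = 0.316 Re^(-0.25) = 0.316/(6675)^0.25 = 0.03496.
Total minor-loss coefficient ΣK = 3·0.42 = 1.26.
ΔP = [f·L/D + ΣK]·(ρV²/2) = [0.03496·14.4/0.251 + 1.26]·(1910·0.04497²/2) = [2.006 + 1.26]·1.931 = 6.307 Pa.
Q = ṁ/ρ = 4.25/1910 = 0.002225 m³/s.
Pumping power P = QΔP = 0.002225·6.307 = 0.01403 W = 0.0140 W.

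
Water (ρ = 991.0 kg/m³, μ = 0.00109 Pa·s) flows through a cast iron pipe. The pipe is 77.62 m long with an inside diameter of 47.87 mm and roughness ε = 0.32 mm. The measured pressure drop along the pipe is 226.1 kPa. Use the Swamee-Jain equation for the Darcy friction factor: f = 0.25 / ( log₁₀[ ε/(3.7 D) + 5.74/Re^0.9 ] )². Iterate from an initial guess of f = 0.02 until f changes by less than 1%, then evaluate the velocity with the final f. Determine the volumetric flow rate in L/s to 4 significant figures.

Q ≈ 5.173 L/s

Rearranging Darcy-Weisbach: V = √(2·ΔP·D/(f·L·ρ)). With ε/D = 0.00032/0.04787 = 0.00668, iterate starting from f = 0.02:
  f = 0.02 → V = √(2·2.261e+05·0.04787/(0.02·77.62·991)) = 3.751 m/s; Re = ρVD/μ = 1.633e+05; f → 0.03389
  f = 0.03389 → V = 2.882 m/s; Re = 1.254e+05; f → 0.03407
Converged (Δf/f < 1%). With the final f = 0.03407: V = √(2·2.261e+05·0.04787/(0.03407·77.62·991)) = 2.874 m/s.
Q = V·A = 2.874·(π/4·0.04787²) = 0.005173 m³/s = 5.173 L/s.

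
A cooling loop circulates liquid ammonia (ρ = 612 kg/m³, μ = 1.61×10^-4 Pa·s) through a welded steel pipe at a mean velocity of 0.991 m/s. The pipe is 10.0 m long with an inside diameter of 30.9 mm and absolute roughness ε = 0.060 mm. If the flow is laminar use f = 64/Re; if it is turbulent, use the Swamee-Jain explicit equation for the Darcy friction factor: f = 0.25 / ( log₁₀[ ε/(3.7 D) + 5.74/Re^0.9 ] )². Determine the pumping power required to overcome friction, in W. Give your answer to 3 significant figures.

P ≈ 1.80 W

Reynolds number Re = ρVD/μ = 612 · 0.991 · 0.0309 / 0.000161 = 1.164e+05.
Re > 4000 → turbulent. Relative roughness ε/D = 6e-05/0.0309 = 0.00194. Swamee-Jain: f = 0.25/(log₁₀[0.00194/3.7 + 5.74/1.164e+05^0.9])² = 0.25/(log₁₀[0.000525 + 0.000158])² = 0.25/(-3.166)² = 0.02495.
Darcy-Weisbach: ΔP = f(L/D)(ρV²/2) = 0.02495·(10/0.0309)·(612·0.991²/2) = 0.02495·323.6·300.5 = 2426 Pa.
Q = V·A = 0.991·0.0007499 = 0.0007432 m³/s.
Pumping power P = QΔP = 0.0007432·2426 = 1.803 W = 1.80 W.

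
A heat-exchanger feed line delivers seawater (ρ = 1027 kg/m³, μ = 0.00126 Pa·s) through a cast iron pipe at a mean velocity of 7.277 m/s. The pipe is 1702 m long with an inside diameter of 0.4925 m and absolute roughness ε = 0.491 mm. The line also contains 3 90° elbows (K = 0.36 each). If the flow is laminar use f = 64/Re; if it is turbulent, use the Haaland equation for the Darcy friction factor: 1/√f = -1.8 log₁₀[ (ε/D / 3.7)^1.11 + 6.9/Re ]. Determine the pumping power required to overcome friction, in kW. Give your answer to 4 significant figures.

Reynolds number Re = ρVD/μ = 1027 · 7.277 · 0.4925 / 0.00126 = 2.921e+06.
Re > 4000 → turbulent. Relative roughness ε/D = 0.000491/0.4925 = 0.000997. Haaland: 1/√f = -1.8 log₁₀[(0.000997/3.7)^1.11 + 6.9/2.921e+06] = -1.8 log₁₀[0.000109 + 2.36e-06] = 7.115, so f = 0.01975.
Total minor-loss coefficient ΣK = 3·0.36 = 1.08.
ΔP = [f·L/D + ΣK]·(ρV²/2) = [0.01975·1702/0.4925 + 1.08]·(1027·7.277²/2) = [68.26 + 1.08]·2.719e+04 = 1.886e+06 Pa.
Q = V·A = 7.277·0.1905 = 1.386 m³/s.
Pumping power P = QΔP = 1.386·1.886e+06 = 2614000 W = 2614 kW.

P ≈ 2614 kW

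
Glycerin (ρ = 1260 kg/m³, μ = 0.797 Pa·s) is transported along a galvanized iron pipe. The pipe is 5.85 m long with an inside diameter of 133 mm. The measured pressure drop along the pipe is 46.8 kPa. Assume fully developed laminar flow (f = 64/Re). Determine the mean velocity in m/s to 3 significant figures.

For laminar flow, f = 64/Re with Re = ρVD/μ, so Darcy-Weisbach reduces to ΔP = 32μLV/D². Solving for V: V = ΔP·D²/(32μL) = 4.68e+04·(0.133)²/(32·0.797·5.85) = 5.549 m/s.
Check: Re = ρVD/μ = 1260·5.549·0.133/0.797 = 1167 < 2300, so the laminar assumption holds.

V ≈ 5.55 m/s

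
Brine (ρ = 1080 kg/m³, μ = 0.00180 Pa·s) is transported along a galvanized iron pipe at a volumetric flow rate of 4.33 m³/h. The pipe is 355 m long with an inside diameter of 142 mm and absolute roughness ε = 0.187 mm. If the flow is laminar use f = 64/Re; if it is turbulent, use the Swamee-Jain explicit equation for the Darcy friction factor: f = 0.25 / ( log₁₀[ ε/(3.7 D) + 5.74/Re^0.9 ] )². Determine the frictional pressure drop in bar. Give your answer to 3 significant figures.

Q = 4.33 m³/h = 4.33/3600 = 0.001203 m³/s.
Cross-sectional area A = πD²/4 = π(0.142)²/4 = 0.01584 m²; mean velocity V = Q/A = 0.001203/0.01584 = 0.07595 m/s.
Reynolds number Re = ρVD/μ = 1080 · 0.07595 · 0.142 / 0.0018 = 6471.
Re > 4000 → turbulent. Relative roughness ε/D = 0.000187/0.142 = 0.00132. Swamee-Jain: f = 0.25/(log₁₀[0.00132/3.7 + 5.74/6471^0.9])² = 0.25/(log₁₀[0.000356 + 0.00213])² = 0.25/(-2.604)² = 0.03687.
Darcy-Weisbach: ΔP = f(L/D)(ρV²/2) = 0.03687·(355/0.142)·(1080·0.07595²/2) = 0.03687·2500·3.115 = 287.1 Pa.
ΔP = 287.1 Pa = 0.00287 bar.

ΔP ≈ 0.00287 bar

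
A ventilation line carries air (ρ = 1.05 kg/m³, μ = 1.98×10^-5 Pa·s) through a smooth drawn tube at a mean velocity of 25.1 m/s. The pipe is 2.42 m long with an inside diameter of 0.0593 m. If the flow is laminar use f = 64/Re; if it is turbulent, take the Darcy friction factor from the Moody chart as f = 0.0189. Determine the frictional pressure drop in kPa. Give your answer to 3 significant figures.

Reynolds number Re = ρVD/μ = 1.05 · 25.1 · 0.0593 / 1.98e-05 = 7.893e+04.
Re > 4000 → turbulent; use the Moody-chart value f = 0.0189.
Darcy-Weisbach: ΔP = f(L/D)(ρV²/2) = 0.0189·(2.42/0.0593)·(1.05·25.1²/2) = 0.0189·40.81·330.8 = 255.1 Pa.
ΔP = 255.1 Pa = 0.255 kPa.

ΔP ≈ 0.255 kPa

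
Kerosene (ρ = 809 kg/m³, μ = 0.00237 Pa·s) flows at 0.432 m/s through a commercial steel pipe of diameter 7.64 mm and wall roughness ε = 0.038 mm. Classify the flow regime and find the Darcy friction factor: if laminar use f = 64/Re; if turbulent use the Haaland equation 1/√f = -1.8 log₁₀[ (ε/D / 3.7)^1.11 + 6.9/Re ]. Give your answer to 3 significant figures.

Re = ρVD/μ = 809·0.432·0.00764/0.00237 = 1127.
Re < 2300 → laminar, so f = 64/Re = 0.05681 (roughness is irrelevant in laminar flow).

f ≈ 0.0568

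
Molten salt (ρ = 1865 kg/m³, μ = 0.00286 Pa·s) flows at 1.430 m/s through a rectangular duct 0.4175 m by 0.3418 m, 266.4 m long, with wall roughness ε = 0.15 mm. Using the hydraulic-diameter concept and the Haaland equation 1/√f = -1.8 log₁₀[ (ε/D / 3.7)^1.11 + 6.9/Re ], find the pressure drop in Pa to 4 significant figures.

Hydraulic diameter D_h = 4A/P = 4·(0.4175·0.3418)/(2·(0.4175+0.3418)) = 0.5708/1.519 = 0.3759 m.
Re = ρVD_h/μ = 1865·1.43·0.3759/0.00286 = 3.505e+05.
ε/D_h = 0.00015/0.3759 = 0.000399; Haaland gives 1/√f = -1.8 log₁₀[3.95e-05+1.97e-05] = 7.61, so f = 0.01727.
ΔP = f(L/D_h)(ρV²/2) = 0.01727·266.4/0.3759·1907 = 2.334e+04 Pa.

ΔP ≈ 23340 Pa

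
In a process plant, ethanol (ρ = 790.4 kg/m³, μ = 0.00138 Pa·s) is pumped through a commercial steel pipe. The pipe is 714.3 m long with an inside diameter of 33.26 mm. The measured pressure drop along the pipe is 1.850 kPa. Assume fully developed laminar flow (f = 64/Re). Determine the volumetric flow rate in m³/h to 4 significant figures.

For laminar flow, f = 64/Re with Re = ρVD/μ, so Darcy-Weisbach reduces to ΔP = 32μLV/D². Solving for V: V = ΔP·D²/(32μL) = 1850·(0.03326)²/(32·0.00138·714.3) = 0.06488 m/s.
Check: Re = ρVD/μ = 790.4·0.06488·0.03326/0.00138 = 1236 < 2300, so the laminar assumption holds.
Q = V·A = 0.06488·(π/4·0.03326²) = 5.637e-05 m³/s = 0.2029 m³/h.

Q ≈ 0.2029 m³/h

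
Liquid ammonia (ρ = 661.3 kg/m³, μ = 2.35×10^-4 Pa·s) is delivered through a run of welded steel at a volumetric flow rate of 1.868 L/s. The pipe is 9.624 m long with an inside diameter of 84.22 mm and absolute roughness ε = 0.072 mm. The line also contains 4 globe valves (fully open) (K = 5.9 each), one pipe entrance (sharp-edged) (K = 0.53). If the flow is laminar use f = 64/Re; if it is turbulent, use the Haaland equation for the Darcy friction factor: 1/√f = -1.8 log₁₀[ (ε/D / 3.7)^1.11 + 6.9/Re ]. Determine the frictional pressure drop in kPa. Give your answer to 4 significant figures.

Q = 1.868 L/s = 1.868/1000 = 0.001868 m³/s.
Cross-sectional area A = πD²/4 = π(0.08422)²/4 = 0.005571 m²; mean velocity V = Q/A = 0.001868/0.005571 = 0.3353 m/s.
Reynolds number Re = ρVD/μ = 661.3 · 0.3353 · 0.08422 / 0.000235 = 7.947e+04.
Re > 4000 → turbulent. Relative roughness ε/D = 7.2e-05/0.08422 = 0.000855. Haaland: 1/√f = -1.8 log₁₀[(0.000855/3.7)^1.11 + 6.9/7.947e+04] = -1.8 log₁₀[9.2e-05 + 8.68e-05] = 6.746, so f = 0.02198.
Total minor-loss coefficient ΣK = 4·5.9 + 1·0.53 = 24.1.
ΔP = [f·L/D + ΣK]·(ρV²/2) = [0.02198·9.624/0.08422 + 24.1]·(661.3·0.3353²/2) = [2.511 + 24.1]·37.18 = 990.5 Pa.
ΔP = 990.5 Pa = 0.9905 kPa.

ΔP ≈ 0.9905 kPa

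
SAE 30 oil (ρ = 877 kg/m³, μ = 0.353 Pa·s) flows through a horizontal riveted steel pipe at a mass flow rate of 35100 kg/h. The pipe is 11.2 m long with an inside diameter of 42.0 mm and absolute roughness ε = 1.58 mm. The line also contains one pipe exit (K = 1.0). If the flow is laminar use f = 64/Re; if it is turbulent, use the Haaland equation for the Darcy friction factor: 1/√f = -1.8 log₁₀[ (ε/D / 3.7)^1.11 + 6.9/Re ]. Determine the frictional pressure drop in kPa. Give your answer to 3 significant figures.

ΔP ≈ 604 kPa

ṁ = 35100 kg/h = 35100/3600 = 9.75 kg/s.
A = πD²/4 = π(0.042)²/4 = 0.001385 m²; mean velocity V = ṁ/(ρA) = 9.75/(877 · 0.001385) = 8.024 m/s.
Reynolds number Re = ρVD/μ = 877 · 8.024 · 0.042 / 0.353 = 837.3.
Re < 2300 → laminar flow, so f = 64/Re = 64/837.3 = 0.07643 (the turbulent correlation is not needed).
Total minor-loss coefficient ΣK = 1·1 = 1.
ΔP = [f·L/D + ΣK]·(ρV²/2) = [0.07643·11.2/0.042 + 1]·(877·8.024²/2) = [20.38 + 1]·2.824e+04 = 6.038e+05 Pa.
ΔP = 6.038e+05 Pa = 604 kPa.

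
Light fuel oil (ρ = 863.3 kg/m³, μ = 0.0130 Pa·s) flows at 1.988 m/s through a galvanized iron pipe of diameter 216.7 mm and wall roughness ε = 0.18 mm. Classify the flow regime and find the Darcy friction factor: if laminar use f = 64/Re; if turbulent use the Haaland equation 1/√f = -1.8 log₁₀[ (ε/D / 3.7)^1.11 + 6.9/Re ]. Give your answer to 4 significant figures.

Re = ρVD/μ = 863.3·1.988·0.2167/0.013 = 2.861e+04.
Re > 4000 → turbulent. ε/D = 0.00018/0.2167 = 0.000831; Haaland: 1/√f = -1.8 log₁₀[8.91e-05 + 0.000241] = 6.266, so f = 0.02547.

f ≈ 0.02547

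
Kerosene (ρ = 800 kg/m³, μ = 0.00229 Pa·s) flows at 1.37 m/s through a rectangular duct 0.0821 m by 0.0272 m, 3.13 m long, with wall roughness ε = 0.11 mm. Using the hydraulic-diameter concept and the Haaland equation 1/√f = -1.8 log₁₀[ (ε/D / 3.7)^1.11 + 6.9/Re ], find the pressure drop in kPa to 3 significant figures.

ΔP ≈ 1.77 kPa

Hydraulic diameter D_h = 4A/P = 4·(0.0821·0.0272)/(2·(0.0821+0.0272)) = 0.008932/0.2186 = 0.04086 m.
Re = ρVD_h/μ = 800·1.37·0.04086/0.00229 = 1.956e+04.
ε/D_h = 0.00011/0.04086 = 0.00269; Haaland gives 1/√f = -1.8 log₁₀[0.000329+0.000353] = 5.7, so f = 0.03078.
ΔP = f(L/D_h)(ρV²/2) = 0.03078·3.13/0.04086·750.8 = 1770 Pa.
ΔP = 1.77 kPa.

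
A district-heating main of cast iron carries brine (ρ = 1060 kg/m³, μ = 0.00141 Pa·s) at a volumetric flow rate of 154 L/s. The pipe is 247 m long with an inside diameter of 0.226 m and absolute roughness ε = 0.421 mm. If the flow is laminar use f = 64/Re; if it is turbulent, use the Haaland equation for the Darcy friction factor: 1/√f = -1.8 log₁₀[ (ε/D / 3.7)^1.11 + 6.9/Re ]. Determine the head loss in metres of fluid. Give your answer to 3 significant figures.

Q = 154 L/s = 154/1000 = 0.154 m³/s.
Cross-sectional area A = πD²/4 = π(0.226)²/4 = 0.04011 m²; mean velocity V = Q/A = 0.154/0.04011 = 3.839 m/s.
Reynolds number Re = ρVD/μ = 1060 · 3.839 · 0.226 / 0.00141 = 6.522e+05.
Re > 4000 → turbulent. Relative roughness ε/D = 0.000421/0.226 = 0.00186. Haaland: 1/√f = -1.8 log₁₀[(0.00186/3.7)^1.11 + 6.9/6.522e+05] = -1.8 log₁₀[0.000218 + 1.06e-05] = 6.552, so f = 0.02329.
Darcy-Weisbach: ΔP = f(L/D)(ρV²/2) = 0.02329·(247/0.226)·(1060·3.839²/2) = 0.02329·1093·7811 = 1.988e+05 Pa.
Head loss h_f = ΔP/(ρg) = 1.988e+05/(1060·9.81) = 19.1 m.

h_f ≈ 19.1 m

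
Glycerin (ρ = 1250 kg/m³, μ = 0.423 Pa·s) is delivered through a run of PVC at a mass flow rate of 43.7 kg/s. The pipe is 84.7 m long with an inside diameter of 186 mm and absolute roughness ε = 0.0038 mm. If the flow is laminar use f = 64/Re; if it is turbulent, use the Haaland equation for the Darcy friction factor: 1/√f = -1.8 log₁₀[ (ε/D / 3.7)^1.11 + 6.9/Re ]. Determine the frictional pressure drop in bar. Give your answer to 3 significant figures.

A = πD²/4 = π(0.186)²/4 = 0.02717 m²; mean velocity V = ṁ/(ρA) = 43.7/(1250 · 0.02717) = 1.287 m/s.
Reynolds number Re = ρVD/μ = 1250 · 1.287 · 0.186 / 0.423 = 707.2.
Re < 2300 → laminar flow, so f = 64/Re = 64/707.2 = 0.0905 (the turbulent correlation is not needed).
Darcy-Weisbach: ΔP = f(L/D)(ρV²/2) = 0.0905·(84.7/0.186)·(1250·1.287²/2) = 0.0905·455.4·1035 = 4.264e+04 Pa.
ΔP = 4.264e+04 Pa = 0.426 bar.

ΔP ≈ 0.426 bar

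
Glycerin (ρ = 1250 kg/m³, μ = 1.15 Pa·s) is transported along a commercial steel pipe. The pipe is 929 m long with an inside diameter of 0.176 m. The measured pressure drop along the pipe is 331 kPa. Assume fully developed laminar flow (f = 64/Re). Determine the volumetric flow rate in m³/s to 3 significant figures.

For laminar flow, f = 64/Re with Re = ρVD/μ, so Darcy-Weisbach reduces to ΔP = 32μLV/D². Solving for V: V = ΔP·D²/(32μL) = 3.31e+05·(0.176)²/(32·1.15·929) = 0.2999 m/s.
Check: Re = ρVD/μ = 1250·0.2999·0.176/1.15 = 57.37 < 2300, so the laminar assumption holds.
Q = V·A = 0.2999·(π/4·0.176²) = 0.007296 m³/s = 0.00730 m³/s.

Q ≈ 0.00730 m³/s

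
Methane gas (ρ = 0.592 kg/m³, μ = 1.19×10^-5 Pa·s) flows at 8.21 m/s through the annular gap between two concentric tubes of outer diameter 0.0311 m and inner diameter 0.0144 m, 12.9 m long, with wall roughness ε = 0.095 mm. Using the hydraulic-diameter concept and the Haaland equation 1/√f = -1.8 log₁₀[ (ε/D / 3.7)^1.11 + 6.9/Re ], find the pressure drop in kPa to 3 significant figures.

Hydraulic diameter D_h = 4A/P = D_o - D_i = 0.0311 - 0.0144 = 0.0167 m.
Re = ρVD_h/μ = 0.592·8.21·0.0167/1.19e-05 = 6821.
ε/D_h = 9.5e-05/0.0167 = 0.00569; Haaland gives 1/√f = -1.8 log₁₀[0.000754+0.00101] = 4.956, so f = 0.04072.
ΔP = f(L/D_h)(ρV²/2) = 0.04072·12.9/0.0167·19.95 = 627.6 Pa.
ΔP = 0.628 kPa.

ΔP ≈ 0.628 kPa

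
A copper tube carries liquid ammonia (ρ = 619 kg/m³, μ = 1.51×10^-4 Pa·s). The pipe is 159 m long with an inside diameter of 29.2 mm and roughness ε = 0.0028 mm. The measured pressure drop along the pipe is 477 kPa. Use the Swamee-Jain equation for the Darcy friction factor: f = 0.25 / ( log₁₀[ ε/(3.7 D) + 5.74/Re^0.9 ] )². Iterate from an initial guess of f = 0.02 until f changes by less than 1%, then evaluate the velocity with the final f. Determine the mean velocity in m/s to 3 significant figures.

V ≈ 4.45 m/s

Rearranging Darcy-Weisbach: V = √(2·ΔP·D/(f·L·ρ)). With ε/D = 2.8e-06/0.0292 = 9.59e-05, iterate starting from f = 0.02:
  f = 0.02 → V = √(2·4.77e+05·0.0292/(0.02·159·619)) = 3.762 m/s; Re = ρVD/μ = 4.503e+05; f → 0.0146
  f = 0.0146 → V = 4.403 m/s; Re = 5.27e+05; f → 0.01433
  f = 0.01433 → V = 4.444 m/s; Re = 5.32e+05; f → 0.01432
Converged (Δf/f < 1%). With the final f = 0.01432: V = √(2·4.77e+05·0.0292/(0.01432·159·619)) = 4.446 m/s.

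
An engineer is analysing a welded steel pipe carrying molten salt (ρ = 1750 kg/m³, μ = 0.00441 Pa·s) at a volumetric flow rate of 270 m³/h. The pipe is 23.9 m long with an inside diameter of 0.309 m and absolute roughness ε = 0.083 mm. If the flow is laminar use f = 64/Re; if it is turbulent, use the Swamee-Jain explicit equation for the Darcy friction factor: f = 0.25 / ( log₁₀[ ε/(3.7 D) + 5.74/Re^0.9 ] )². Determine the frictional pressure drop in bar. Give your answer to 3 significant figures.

ΔP ≈ 0.0127 bar

Q = 270 m³/h = 270/3600 = 0.075 m³/s.
Cross-sectional area A = πD²/4 = π(0.309)²/4 = 0.07499 m²; mean velocity V = Q/A = 0.075/0.07499 = 1 m/s.
Reynolds number Re = ρVD/μ = 1750 · 1 · 0.309 / 0.00441 = 1.226e+05.
Re > 4000 → turbulent. Relative roughness ε/D = 8.3e-05/0.309 = 0.000269. Swamee-Jain: f = 0.25/(log₁₀[0.000269/3.7 + 5.74/1.226e+05^0.9])² = 0.25/(log₁₀[7.26e-05 + 0.000151])² = 0.25/(-3.65)² = 0.01876.
Darcy-Weisbach: ΔP = f(L/D)(ρV²/2) = 0.01876·(23.9/0.309)·(1750·1²/2) = 0.01876·77.35·875.2 = 1270 Pa.
ΔP = 1270 Pa = 0.0127 bar.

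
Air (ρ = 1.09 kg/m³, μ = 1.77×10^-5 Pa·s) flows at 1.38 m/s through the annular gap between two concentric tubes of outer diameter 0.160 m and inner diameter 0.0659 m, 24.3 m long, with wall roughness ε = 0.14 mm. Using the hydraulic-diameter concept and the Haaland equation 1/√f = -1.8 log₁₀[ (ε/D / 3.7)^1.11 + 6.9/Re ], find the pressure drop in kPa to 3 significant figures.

Hydraulic diameter D_h = 4A/P = D_o - D_i = 0.16 - 0.0659 = 0.0941 m.
Re = ρVD_h/μ = 1.09·1.38·0.0941/1.77e-05 = 7997.
ε/D_h = 0.00014/0.0941 = 0.00149; Haaland gives 1/√f = -1.8 log₁₀[0.00017+0.000863] = 5.375, so f = 0.03462.
ΔP = f(L/D_h)(ρV²/2) = 0.03462·24.3/0.0941·1.038 = 9.278 Pa.
ΔP = 0.00928 kPa.

ΔP ≈ 0.00928 kPa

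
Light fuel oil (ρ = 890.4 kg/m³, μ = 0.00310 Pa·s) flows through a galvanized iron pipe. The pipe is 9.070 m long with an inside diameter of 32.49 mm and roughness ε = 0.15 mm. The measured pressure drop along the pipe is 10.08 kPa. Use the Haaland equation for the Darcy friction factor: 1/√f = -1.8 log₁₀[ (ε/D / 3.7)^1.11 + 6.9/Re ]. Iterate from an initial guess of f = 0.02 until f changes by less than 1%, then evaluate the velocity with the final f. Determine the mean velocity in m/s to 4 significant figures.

V ≈ 1.520 m/s

Rearranging Darcy-Weisbach: V = √(2·ΔP·D/(f·L·ρ)). With ε/D = 0.00015/0.03249 = 0.00462, iterate starting from f = 0.02:
  f = 0.02 → V = √(2·1.008e+04·0.03249/(0.02·9.07·890.4)) = 2.014 m/s; Re = ρVD/μ = 1.879e+04; f → 0.03394
  f = 0.03394 → V = 1.546 m/s; Re = 1.442e+04; f → 0.03504
  f = 0.03504 → V = 1.521 m/s; Re = 1.42e+04; f → 0.03511
Converged (Δf/f < 1%). With the final f = 0.03511: V = √(2·1.008e+04·0.03249/(0.03511·9.07·890.4)) = 1.52 m/s.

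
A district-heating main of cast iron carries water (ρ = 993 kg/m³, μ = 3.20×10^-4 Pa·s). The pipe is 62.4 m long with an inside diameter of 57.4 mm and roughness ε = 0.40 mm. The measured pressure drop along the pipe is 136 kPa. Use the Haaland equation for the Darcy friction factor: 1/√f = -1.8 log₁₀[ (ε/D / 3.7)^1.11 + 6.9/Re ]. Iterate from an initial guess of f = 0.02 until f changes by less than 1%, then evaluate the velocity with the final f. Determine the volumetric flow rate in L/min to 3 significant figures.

Rearranging Darcy-Weisbach: V = √(2·ΔP·D/(f·L·ρ)). With ε/D = 0.0004/0.0574 = 0.00697, iterate starting from f = 0.02:
  f = 0.02 → V = √(2·1.36e+05·0.0574/(0.02·62.4·993)) = 3.549 m/s; Re = ρVD/μ = 6.322e+05; f → 0.03384
  f = 0.03384 → V = 2.729 m/s; Re = 4.86e+05; f → 0.03388
Converged (Δf/f < 1%). With the final f = 0.03388: V = √(2·1.36e+05·0.0574/(0.03388·62.4·993)) = 2.727 m/s.
Q = V·A = 2.727·(π/4·0.0574²) = 0.007057 m³/s = 423 L/min.

Q ≈ 423 L/min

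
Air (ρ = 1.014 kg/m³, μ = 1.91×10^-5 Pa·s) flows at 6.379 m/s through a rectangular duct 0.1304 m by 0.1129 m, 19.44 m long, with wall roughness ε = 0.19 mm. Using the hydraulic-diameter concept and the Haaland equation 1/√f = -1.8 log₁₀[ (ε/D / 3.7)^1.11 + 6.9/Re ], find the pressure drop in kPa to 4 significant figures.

Hydraulic diameter D_h = 4A/P = 4·(0.1304·0.1129)/(2·(0.1304+0.1129)) = 0.05889/0.4866 = 0.121 m.
Re = ρVD_h/μ = 1.014·6.379·0.121/1.91e-05 = 4.098e+04.
ε/D_h = 0.00019/0.121 = 0.00157; Haaland gives 1/√f = -1.8 log₁₀[0.000181+0.000168] = 6.223, so f = 0.02582.
ΔP = f(L/D_h)(ρV²/2) = 0.02582·19.44/0.121·20.63 = 85.58 Pa.
ΔP = 0.08558 kPa.

ΔP ≈ 0.08558 kPa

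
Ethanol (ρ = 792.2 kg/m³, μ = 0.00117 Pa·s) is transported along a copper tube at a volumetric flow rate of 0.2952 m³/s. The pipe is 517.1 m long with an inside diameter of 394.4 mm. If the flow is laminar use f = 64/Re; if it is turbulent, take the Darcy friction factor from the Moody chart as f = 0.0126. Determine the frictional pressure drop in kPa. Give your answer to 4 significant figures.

ΔP ≈ 38.20 kPa

Cross-sectional area A = πD²/4 = π(0.3944)²/4 = 0.1222 m²; mean velocity V = Q/A = 0.2952/0.1222 = 2.416 m/s.
Reynolds number Re = ρVD/μ = 792.2 · 2.416 · 0.3944 / 0.00117 = 6.453e+05.
Re > 4000 → turbulent; use the Moody-chart value f = 0.0126.
Darcy-Weisbach: ΔP = f(L/D)(ρV²/2) = 0.0126·(517.1/0.3944)·(792.2·2.416²/2) = 0.0126·1311·2313 = 3.82e+04 Pa.
ΔP = 3.82e+04 Pa = 38.20 kPa.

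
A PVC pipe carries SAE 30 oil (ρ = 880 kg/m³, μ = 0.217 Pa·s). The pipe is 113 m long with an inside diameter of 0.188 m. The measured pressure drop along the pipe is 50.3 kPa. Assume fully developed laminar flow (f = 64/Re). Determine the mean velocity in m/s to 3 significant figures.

For laminar flow, f = 64/Re with Re = ρVD/μ, so Darcy-Weisbach reduces to ΔP = 32μLV/D². Solving for V: V = ΔP·D²/(32μL) = 5.03e+04·(0.188)²/(32·0.217·113) = 2.266 m/s.
Check: Re = ρVD/μ = 880·2.266·0.188/0.217 = 1727 < 2300, so the laminar assumption holds.

V ≈ 2.27 m/s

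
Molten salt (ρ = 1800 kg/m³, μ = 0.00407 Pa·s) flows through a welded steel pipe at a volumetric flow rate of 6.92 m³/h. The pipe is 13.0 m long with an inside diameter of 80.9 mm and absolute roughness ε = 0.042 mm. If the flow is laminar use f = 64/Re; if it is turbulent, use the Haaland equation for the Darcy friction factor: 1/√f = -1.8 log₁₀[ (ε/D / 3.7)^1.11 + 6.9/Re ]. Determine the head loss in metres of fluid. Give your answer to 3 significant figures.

Q = 6.92 m³/h = 6.92/3600 = 0.001922 m³/s.
Cross-sectional area A = πD²/4 = π(0.0809)²/4 = 0.00514 m²; mean velocity V = Q/A = 0.001922/0.00514 = 0.374 m/s.
Reynolds number Re = ρVD/μ = 1800 · 0.374 · 0.0809 / 0.00407 = 1.338e+04.
Re > 4000 → turbulent. Relative roughness ε/D = 4.2e-05/0.0809 = 0.000519. Haaland: 1/√f = -1.8 log₁₀[(0.000519/3.7)^1.11 + 6.9/1.338e+04] = -1.8 log₁₀[5.29e-05 + 0.000516] = 5.841, so f = 0.02931.
Darcy-Weisbach: ΔP = f(L/D)(ρV²/2) = 0.02931·(13/0.0809)·(1800·0.374²/2) = 0.02931·160.7·125.9 = 592.7 Pa.
Head loss h_f = ΔP/(ρg) = 592.7/(1800·9.81) = 0.0336 m.

h_f ≈ 0.0336 m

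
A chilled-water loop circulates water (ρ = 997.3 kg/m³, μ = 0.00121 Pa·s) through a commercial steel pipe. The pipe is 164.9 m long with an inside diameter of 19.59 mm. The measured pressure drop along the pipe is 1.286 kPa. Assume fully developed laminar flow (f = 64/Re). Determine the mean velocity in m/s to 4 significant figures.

For laminar flow, f = 64/Re with Re = ρVD/μ, so Darcy-Weisbach reduces to ΔP = 32μLV/D². Solving for V: V = ΔP·D²/(32μL) = 1286·(0.01959)²/(32·0.00121·164.9) = 0.0773 m/s.
Check: Re = ρVD/μ = 997.3·0.0773·0.01959/0.00121 = 1248 < 2300, so the laminar assumption holds.

V ≈ 0.07730 m/s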